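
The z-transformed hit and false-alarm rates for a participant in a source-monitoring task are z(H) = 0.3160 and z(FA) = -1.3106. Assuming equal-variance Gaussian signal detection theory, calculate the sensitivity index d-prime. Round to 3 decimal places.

d-prime = 1.627

d' = z(H) − z(FA) = 0.3160 − (-1.3106) = 1.6266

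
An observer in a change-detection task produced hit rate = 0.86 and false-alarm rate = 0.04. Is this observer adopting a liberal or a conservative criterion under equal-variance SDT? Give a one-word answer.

z(H) = 1.080, z(FA) = -1.751
c = −½·(z(H) + z(FA)) = 0.3355
c > 0 → conservative criterion (biased toward responding “no”).

conservative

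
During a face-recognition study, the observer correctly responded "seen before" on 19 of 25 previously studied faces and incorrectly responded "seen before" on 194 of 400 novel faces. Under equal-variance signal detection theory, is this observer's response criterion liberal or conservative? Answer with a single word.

liberal

z(H) = 0.706, z(FA) = -0.038
c = −½·(z(H) + z(FA)) = -0.334
c < 0 → liberal criterion (biased toward responding “yes”).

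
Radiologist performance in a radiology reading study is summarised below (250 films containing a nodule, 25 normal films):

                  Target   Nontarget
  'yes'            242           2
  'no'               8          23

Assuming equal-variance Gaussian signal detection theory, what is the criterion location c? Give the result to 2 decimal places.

H = 242/250 = 0.9680
FA = 2/25 = 0.0800
z(H) = z(0.9680) = 1.8522
z(FA) = z(0.0800) = -1.4051
c = −½·[z(H) + z(FA)] = −0.5 × (1.8522 + (-1.4051)) = -0.22355

c = -0.22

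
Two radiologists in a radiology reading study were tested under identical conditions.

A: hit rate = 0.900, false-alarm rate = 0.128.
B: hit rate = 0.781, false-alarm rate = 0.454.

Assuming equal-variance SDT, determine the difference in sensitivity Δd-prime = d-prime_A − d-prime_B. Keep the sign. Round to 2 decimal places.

Δd-prime = 1.53

A: z(0.900) = 1.282, z(0.128) = -1.136, d' = 2.418
B: z(0.781) = 0.776, z(0.454) = -0.116, d' = 0.892
Δd' = d'_A − d'_B = 2.418 − 0.892 = 1.526
A has the higher sensitivity.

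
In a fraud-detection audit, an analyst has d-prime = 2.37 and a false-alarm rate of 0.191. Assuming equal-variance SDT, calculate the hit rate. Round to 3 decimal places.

hit rate = 0.933

z(false-alarm rate) = z(0.191) = -0.8742
z(H) = z(FA) + d' = -0.8742 + 2.37 = 1.4958
hit rate = Φ(1.4958) = 0.9326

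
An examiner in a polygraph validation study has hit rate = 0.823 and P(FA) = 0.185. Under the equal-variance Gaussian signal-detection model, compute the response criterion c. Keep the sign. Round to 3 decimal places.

c = -0.015

Φ⁻¹(0.823) = 0.9269, Φ⁻¹(0.185) = -0.8965
c = −½·[z(H) + z(FA)] = −0.5 × (0.9269 + (-0.8965)) = -0.0152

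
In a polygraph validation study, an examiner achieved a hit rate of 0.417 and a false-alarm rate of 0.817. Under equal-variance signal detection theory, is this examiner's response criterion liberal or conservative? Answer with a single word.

liberal

z(H) = -0.210, z(FA) = 0.904
c = −½·(z(H) + z(FA)) = -0.347
c < 0 → liberal criterion (biased toward responding “yes”).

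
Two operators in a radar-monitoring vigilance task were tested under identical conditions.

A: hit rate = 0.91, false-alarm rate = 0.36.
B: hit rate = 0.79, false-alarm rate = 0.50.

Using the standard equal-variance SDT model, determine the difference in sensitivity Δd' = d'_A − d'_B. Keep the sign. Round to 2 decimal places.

A: z(0.91) = 1.341, z(0.36) = -0.358, d' = 1.699
B: z(0.79) = 0.806, z(0.50) = 0.000, d' = 0.806
Δd' = d'_A − d'_B = 1.699 − 0.806 = 0.893
A has the higher sensitivity.

Δd' = 0.89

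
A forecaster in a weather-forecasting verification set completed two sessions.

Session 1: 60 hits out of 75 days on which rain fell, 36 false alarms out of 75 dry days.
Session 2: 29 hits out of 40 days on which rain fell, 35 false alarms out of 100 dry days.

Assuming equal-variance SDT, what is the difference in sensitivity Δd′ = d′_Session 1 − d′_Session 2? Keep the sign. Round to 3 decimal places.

Session 1: z(0.8000) = 0.8416, z(0.4800) = -0.0502, d' = 0.8918
Session 2: z(0.7250) = 0.5978, z(0.3500) = -0.3853, d' = 0.9831
Δd' = d'_Session 1 − d'_Session 2 = 0.8918 − 0.9831 = -0.0913
Session 2 has the higher sensitivity.

Δd′ = -0.091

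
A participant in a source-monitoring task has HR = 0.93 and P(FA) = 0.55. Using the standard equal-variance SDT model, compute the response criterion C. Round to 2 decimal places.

z(H) = 1.476
z(FA) = 0.126
c = −½·[z(H) + z(FA)] = −0.5 × (1.476 + 0.126) = -0.801
c < 0: the participant has a liberal response bias.

C = -0.80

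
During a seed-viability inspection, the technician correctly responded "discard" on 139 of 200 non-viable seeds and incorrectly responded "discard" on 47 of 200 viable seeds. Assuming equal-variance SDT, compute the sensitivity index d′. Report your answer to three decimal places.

H = 139/200 = 0.6950
FA = 47/200 = 0.2350
z(H) = z(0.6950) = 0.5101
z(FA) = z(0.2350) = -0.7225
d' = z(H) − z(FA) = 0.5101 − (-0.7225) = 1.2326

d′ = 1.233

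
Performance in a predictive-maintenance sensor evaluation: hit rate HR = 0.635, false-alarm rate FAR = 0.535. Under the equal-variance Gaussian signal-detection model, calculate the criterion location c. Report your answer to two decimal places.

z(0.635) = 0.345, z(0.535) = 0.088
c = −½·[z(H) + z(FA)] = −0.5 × (0.345 + 0.088) = -0.2165

c = -0.22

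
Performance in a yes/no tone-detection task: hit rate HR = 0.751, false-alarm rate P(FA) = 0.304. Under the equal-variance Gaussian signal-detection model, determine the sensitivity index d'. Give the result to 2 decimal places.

z(H) = z(0.751) = 0.678
z(FA) = z(0.304) = -0.513
d' = z(H) − z(FA) = 0.678 − (-0.513) = 1.191

d' = 1.19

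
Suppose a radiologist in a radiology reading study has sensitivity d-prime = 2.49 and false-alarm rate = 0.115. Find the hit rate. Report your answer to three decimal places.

z(false-alarm rate) = z(0.115) = -1.2004
z(H) = z(FA) + d' = -1.2004 + 2.49 = 1.2896
hit rate = Φ(1.2896) = 0.9014

hit rate = 0.901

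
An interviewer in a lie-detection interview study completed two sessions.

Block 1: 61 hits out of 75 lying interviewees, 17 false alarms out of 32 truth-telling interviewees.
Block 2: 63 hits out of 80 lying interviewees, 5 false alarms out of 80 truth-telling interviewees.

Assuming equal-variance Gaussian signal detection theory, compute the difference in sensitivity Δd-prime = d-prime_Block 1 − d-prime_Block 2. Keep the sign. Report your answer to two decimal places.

Δd-prime = -1.52

Block 1: z(0.8133) = 0.890, z(0.5312) = 0.078, d' = 0.812
Block 2: z(0.7875) = 0.798, z(0.0625) = -1.534, d' = 2.332
Δd' = d'_Block 1 − d'_Block 2 = 0.812 − 2.332 = -1.520
Block 2 has the higher sensitivity.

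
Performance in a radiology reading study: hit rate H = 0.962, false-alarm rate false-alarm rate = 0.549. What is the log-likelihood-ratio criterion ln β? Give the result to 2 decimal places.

ln β = -1.57

z(H) = z(0.962) = 1.774
z(FA) = z(0.549) = 0.123
ln β = −½·[z(H)² − z(FA)²] = −0.5 × (3.147 − 0.015) = -1.566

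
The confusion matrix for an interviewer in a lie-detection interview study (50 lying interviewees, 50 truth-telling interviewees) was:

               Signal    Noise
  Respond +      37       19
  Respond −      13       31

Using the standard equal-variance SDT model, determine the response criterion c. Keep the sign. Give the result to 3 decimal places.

H = 37/50 = 0.7400
FA = 19/50 = 0.3800
z(H) = z(0.7400) = 0.6433
z(FA) = z(0.3800) = -0.3055
c = −½·[z(H) + z(FA)] = −0.5 × (0.6433 + (-0.3055)) = -0.1689
c < 0: the interviewer has a liberal response bias.

c = -0.169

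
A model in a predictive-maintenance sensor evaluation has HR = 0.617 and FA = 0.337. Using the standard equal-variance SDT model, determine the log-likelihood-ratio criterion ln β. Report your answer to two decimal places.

ln β = 0.04

Φ⁻¹(H) = Φ⁻¹(0.617) = 0.298
Φ⁻¹(FA) = Φ⁻¹(0.337) = -0.421
ln β = −½·[z(H)² − z(FA)²] = −0.5 × (0.089 − 0.177) = 0.044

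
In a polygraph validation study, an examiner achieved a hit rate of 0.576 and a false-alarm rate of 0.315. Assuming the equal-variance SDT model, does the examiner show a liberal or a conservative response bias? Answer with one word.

z(H) = 0.192, z(FA) = -0.482
c = −½·(z(H) + z(FA)) = 0.145
c > 0 → conservative criterion (biased toward responding “no”).

conservative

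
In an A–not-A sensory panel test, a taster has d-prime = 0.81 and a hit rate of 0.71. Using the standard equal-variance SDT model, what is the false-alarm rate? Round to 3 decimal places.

z(hit rate) = z(0.71) = 0.5534
z(FA) = z(H) − d' = 0.5534 − 0.81 = -0.2566
false-alarm rate = Φ(-0.2566) = 0.3987

false-alarm rate = 0.399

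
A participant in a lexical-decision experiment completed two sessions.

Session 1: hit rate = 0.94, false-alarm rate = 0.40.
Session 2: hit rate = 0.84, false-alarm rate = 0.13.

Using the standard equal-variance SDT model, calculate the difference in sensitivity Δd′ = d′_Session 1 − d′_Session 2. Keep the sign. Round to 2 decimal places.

Session 1: z(0.94) = 1.555, z(0.40) = -0.253, d' = 1.808
Session 2: z(0.84) = 0.994, z(0.13) = -1.126, d' = 2.120
Δd' = d'_Session 1 − d'_Session 2 = 1.808 − 2.120 = -0.312
Session 2 has the higher sensitivity.

Δd′ = -0.31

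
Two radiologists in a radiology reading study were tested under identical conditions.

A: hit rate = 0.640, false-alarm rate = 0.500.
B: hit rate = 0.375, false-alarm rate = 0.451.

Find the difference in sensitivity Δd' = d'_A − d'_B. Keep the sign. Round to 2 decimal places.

A: z(0.640) = 0.358, z(0.500) = 0.000, d' = 0.358
B: z(0.375) = -0.319, z(0.451) = -0.123, d' = -0.196
Δd' = d'_A − d'_B = 0.358 − (-0.196) = 0.554
A has the higher sensitivity.

Δd' = 0.55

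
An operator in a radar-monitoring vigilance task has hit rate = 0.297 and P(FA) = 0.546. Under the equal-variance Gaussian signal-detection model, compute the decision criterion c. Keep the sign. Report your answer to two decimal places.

c = 0.21

Φ⁻¹(0.297) = -0.5330, Φ⁻¹(0.546) = 0.1156
c = −½·[z(H) + z(FA)] = −0.5 × (-0.5330 + 0.1156) = 0.2087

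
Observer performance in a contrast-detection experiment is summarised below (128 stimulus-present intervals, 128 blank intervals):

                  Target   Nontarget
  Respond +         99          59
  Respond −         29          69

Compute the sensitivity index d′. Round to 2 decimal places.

d′ = 0.85

H = 99/128 = 0.7734
FA = 59/128 = 0.4609
Φ⁻¹(H) = Φ⁻¹(0.7734) = 0.7501
Φ⁻¹(FA) = Φ⁻¹(0.4609) = -0.0982
d' = z(H) − z(FA) = 0.7501 − (-0.0982) = 0.8483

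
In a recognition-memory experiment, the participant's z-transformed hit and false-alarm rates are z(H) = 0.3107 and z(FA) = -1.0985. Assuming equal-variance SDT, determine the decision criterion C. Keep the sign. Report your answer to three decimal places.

c = −½·[z(H) + z(FA)] = −½·(0.3107 + (-1.0985)) = 0.3939

C = 0.394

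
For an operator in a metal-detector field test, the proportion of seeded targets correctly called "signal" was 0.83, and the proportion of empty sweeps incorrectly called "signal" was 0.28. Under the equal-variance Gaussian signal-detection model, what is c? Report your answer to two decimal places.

c = -0.19

z(H) = 0.9542
z(FA) = -0.5828
c = −½·[z(H) + z(FA)] = −0.5 × (0.9542 + (-0.5828)) = -0.1857
c < 0: the operator has a liberal response bias.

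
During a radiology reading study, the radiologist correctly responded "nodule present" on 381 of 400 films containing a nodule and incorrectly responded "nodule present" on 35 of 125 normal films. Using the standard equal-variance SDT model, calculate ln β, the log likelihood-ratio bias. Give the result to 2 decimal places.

ln β = -1.22

H = 381/400 = 0.9525
FA = 35/125 = 0.2800
Φ⁻¹(H) = Φ⁻¹(0.9525) = 1.670
Φ⁻¹(FA) = Φ⁻¹(0.2800) = -0.583
ln β = −½·[z(H)² − z(FA)²] = −0.5 × (2.789 − 0.340) = -1.2245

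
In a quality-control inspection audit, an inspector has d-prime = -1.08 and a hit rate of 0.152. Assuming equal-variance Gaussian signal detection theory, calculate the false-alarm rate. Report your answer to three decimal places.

z(hit rate) = z(0.152) = -1.0279
z(FA) = z(H) − d' = -1.0279 − (-1.08) = 0.0521
false-alarm rate = Φ(0.0521) = 0.5208

false-alarm rate = 0.521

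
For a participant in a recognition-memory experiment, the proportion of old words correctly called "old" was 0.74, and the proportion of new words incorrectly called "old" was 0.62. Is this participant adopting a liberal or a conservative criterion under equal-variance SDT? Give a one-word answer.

z(H) = 0.643, z(FA) = 0.305
c = −½·(z(H) + z(FA)) = -0.474
c < 0 → liberal criterion (biased toward responding “yes”).

liberal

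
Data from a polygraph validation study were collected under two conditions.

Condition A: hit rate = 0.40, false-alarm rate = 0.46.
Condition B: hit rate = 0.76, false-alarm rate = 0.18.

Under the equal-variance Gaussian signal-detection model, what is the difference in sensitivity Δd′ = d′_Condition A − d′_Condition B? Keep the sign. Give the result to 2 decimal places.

Condition A: z(0.40) = -0.253, z(0.46) = -0.100, d' = -0.153
Condition B: z(0.76) = 0.706, z(0.18) = -0.915, d' = 1.621
Δd' = d'_Condition A − d'_Condition B = -0.153 − 1.621 = -1.774
Condition B has the higher sensitivity.

Δd′ = -1.77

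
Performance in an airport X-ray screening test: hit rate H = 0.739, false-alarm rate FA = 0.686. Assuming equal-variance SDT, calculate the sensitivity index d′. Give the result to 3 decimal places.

z(0.739) = 0.6403, z(0.686) = 0.4845
d' = z(H) − z(FA) = 0.6403 − 0.4845 = 0.1558

d′ = 0.156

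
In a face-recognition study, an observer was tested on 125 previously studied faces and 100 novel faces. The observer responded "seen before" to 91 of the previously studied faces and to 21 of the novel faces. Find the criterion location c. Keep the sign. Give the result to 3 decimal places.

H = 91/125 = 0.7280
FA = 21/100 = 0.2100
Φ⁻¹(H) = 0.6068
Φ⁻¹(FA) = -0.8064
c = −½·[z(H) + z(FA)] = −0.5 × (0.6068 + (-0.8064)) = 0.0998

c = 0.100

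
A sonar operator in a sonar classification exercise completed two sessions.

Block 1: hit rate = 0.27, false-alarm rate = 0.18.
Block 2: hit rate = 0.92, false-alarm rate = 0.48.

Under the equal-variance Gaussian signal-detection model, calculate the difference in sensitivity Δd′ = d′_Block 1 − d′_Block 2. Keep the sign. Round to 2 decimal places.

Δd′ = -1.15

Block 1: z(0.27) = -0.613, z(0.18) = -0.915, d' = 0.302
Block 2: z(0.92) = 1.405, z(0.48) = -0.050, d' = 1.455
Δd' = d'_Block 1 − d'_Block 2 = 0.302 − 1.455 = -1.153
Block 2 has the higher sensitivity.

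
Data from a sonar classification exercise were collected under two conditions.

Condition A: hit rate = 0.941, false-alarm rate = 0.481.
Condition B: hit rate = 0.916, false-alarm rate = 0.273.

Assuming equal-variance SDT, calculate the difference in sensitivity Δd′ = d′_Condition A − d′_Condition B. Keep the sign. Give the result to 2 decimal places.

Condition A: z(0.941) = 1.563, z(0.481) = -0.048, d' = 1.611
Condition B: z(0.916) = 1.379, z(0.273) = -0.604, d' = 1.983
Δd' = d'_Condition A − d'_Condition B = 1.611 − 1.983 = -0.372
Condition B has the higher sensitivity.

Δd′ = -0.37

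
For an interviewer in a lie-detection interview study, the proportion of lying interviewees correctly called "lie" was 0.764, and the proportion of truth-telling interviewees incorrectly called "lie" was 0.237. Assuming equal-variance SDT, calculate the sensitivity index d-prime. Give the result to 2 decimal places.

z(H) = 0.719
z(FA) = -0.716
d' = z(H) − z(FA) = 0.719 − (-0.716) = 1.435

d-prime = 1.44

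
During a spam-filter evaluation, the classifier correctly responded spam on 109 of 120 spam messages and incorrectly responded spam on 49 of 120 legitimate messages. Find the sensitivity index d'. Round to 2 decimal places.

H = 109/120 = 0.9083
FA = 49/120 = 0.4083
z(H) = z(0.9083) = 1.3304
z(FA) = z(0.4083) = -0.2319
d' = z(H) − z(FA) = 1.3304 − (-0.2319) = 1.5623

d' = 1.56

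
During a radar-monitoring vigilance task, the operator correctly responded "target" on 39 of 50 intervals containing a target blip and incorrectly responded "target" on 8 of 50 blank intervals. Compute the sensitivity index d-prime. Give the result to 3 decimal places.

H = 39/50 = 0.7800
FA = 8/50 = 0.1600
z(H) = z(0.7800) = 0.7722
z(FA) = z(0.1600) = -0.9945
d' = z(H) − z(FA) = 0.7722 − (-0.9945) = 1.7667

d-prime = 1.767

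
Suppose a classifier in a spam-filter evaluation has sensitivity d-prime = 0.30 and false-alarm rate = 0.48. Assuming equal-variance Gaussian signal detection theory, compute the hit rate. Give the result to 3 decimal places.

hit rate = 0.599

z(false-alarm rate) = z(0.48) = -0.0502
z(H) = z(FA) + d' = -0.0502 + 0.30 = 0.2498
hit rate = Φ(0.2498) = 0.5986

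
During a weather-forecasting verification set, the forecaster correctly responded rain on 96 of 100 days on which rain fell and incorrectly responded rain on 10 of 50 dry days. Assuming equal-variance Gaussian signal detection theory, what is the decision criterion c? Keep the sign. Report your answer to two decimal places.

H = 96/100 = 0.9600
FA = 10/50 = 0.2000
Φ⁻¹(0.9600) = 1.751, Φ⁻¹(0.2000) = -0.842
c = −½·[z(H) + z(FA)] = −0.5 × (1.751 + (-0.842)) = -0.4545

c = -0.45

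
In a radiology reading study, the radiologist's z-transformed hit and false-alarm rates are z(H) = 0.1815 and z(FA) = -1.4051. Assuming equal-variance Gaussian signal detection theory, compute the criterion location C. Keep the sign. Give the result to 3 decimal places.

c = −½·[z(H) + z(FA)] = −½·(0.1815 + (-1.4051)) = 0.6118

C = 0.612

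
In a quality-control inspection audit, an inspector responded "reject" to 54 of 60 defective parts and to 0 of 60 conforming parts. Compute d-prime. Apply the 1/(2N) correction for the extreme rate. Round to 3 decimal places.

d-prime = 3.676

The false-alarm rate is 0/60 = 0, so apply the 1/(2N) correction: FA → 1/(2·60) = 0.00833.
z(H) = z(0.90000) = 1.2816
z(FA) = z(0.00833) = -2.3941
d' = 1.2816 − (-2.3941) = 3.6757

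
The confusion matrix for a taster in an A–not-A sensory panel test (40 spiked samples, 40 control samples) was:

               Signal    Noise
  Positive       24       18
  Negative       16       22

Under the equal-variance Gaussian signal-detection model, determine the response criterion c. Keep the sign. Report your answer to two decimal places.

H = 24/40 = 0.6000
FA = 18/40 = 0.4500
Φ⁻¹(0.6000) = 0.253, Φ⁻¹(0.4500) = -0.126
c = −½·[z(H) + z(FA)] = −0.5 × (0.253 + (-0.126)) = -0.0635
c < 0: the taster has a liberal response bias.

c = -0.06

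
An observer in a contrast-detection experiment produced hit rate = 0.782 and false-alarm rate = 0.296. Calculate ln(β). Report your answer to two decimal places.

ln β = -0.16

z(0.782) = 0.779, z(0.296) = -0.536
ln β = −½·[z(H)² − z(FA)²] = −0.5 × (0.607 − 0.287) = -0.160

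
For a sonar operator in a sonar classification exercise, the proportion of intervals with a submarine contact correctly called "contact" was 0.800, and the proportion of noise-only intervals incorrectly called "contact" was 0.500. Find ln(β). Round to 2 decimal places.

z(0.800) = 0.842, z(0.500) = 0.000
ln β = −½·[z(H)² − z(FA)²] = −0.5 × (0.709 − 0.000) = -0.3545

ln β = -0.35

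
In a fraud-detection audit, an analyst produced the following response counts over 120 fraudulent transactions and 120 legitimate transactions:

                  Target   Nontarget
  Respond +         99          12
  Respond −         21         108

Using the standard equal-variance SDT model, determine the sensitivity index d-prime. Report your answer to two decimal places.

d-prime = 2.22

H = 99/120 = 0.8250
FA = 12/120 = 0.1000
Φ⁻¹(0.8250) = 0.935, Φ⁻¹(0.1000) = -1.282
d' = z(H) − z(FA) = 0.935 − (-1.282) = 2.217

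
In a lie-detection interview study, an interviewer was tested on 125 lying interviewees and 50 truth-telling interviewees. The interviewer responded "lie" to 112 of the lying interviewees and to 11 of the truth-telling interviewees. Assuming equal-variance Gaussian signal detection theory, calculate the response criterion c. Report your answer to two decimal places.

H = 112/125 = 0.8960
FA = 11/50 = 0.2200
Φ⁻¹(H) = Φ⁻¹(0.8960) = 1.2591
Φ⁻¹(FA) = Φ⁻¹(0.2200) = -0.7722
c = −½·[z(H) + z(FA)] = −0.5 × (1.2591 + (-0.7722)) = -0.24345
c < 0: the interviewer has a liberal response bias.

c = -0.24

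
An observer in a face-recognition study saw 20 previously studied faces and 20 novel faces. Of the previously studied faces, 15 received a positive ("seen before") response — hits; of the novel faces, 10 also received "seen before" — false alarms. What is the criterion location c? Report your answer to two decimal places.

c = -0.34

H = 15/20 = 0.7500
FA = 10/20 = 0.5000
Φ⁻¹(0.7500) = 0.674, Φ⁻¹(0.5000) = 0.000
c = −½·[z(H) + z(FA)] = −0.5 × (0.674 + 0.000) = -0.337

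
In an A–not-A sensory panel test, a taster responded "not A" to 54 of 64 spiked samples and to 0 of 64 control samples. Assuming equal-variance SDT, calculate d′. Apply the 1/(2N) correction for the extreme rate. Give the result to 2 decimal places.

d′ = 3.43

The false-alarm rate is 0/64 = 0, so apply the 1/(2N) correction: FA → 1/(2·64) = 0.00781.
z(H) = z(0.84375) = 1.010
z(FA) = z(0.00781) = -2.418
d' = 1.010 − (-2.418) = 3.428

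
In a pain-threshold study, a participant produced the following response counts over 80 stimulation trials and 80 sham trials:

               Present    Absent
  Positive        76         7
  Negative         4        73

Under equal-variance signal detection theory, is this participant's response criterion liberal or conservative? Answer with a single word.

liberal

z(H) = 1.645, z(FA) = -1.356
c = −½·(z(H) + z(FA)) = -0.1445
c < 0 → liberal criterion (biased toward responding “yes”).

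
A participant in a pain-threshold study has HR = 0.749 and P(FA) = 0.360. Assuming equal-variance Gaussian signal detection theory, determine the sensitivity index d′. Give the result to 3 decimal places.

d′ = 1.030

Φ⁻¹(H) = Φ⁻¹(0.749) = 0.6713
Φ⁻¹(FA) = Φ⁻¹(0.360) = -0.3585
d' = z(H) − z(FA) = 0.6713 − (-0.3585) = 1.0298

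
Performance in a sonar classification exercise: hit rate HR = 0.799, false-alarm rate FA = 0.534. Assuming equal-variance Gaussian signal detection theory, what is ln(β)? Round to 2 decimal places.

ln β = -0.35

Φ⁻¹(H) = 0.838
Φ⁻¹(FA) = 0.085
ln β = −½·[z(H)² − z(FA)²] = −0.5 × (0.702 − 0.007) = -0.3475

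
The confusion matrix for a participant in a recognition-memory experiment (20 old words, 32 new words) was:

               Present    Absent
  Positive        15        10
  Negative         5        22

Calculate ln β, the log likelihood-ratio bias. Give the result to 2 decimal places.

ln β = -0.11

H = 15/20 = 0.7500
FA = 10/32 = 0.3125
Φ⁻¹(H) = Φ⁻¹(0.7500) = 0.674
Φ⁻¹(FA) = Φ⁻¹(0.3125) = -0.489
ln β = −½·[z(H)² − z(FA)²] = −0.5 × (0.454 − 0.239) = -0.1075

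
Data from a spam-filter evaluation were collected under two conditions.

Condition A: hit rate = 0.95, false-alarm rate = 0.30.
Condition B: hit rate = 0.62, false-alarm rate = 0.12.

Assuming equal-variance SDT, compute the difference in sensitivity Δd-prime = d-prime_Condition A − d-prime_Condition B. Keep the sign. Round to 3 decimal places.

Δd-prime = 0.689

Condition A: z(0.95) = 1.6449, z(0.30) = -0.5244, d' = 2.1693
Condition B: z(0.62) = 0.3055, z(0.12) = -1.1750, d' = 1.4805
Δd' = d'_Condition A − d'_Condition B = 2.1693 − 1.4805 = 0.6888
Condition A has the higher sensitivity.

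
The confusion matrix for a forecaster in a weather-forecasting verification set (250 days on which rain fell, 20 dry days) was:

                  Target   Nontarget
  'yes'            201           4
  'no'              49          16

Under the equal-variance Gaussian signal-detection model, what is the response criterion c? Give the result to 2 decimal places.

c = -0.01

H = 201/250 = 0.8040
FA = 4/20 = 0.2000
z(H) = z(0.8040) = 0.8560
z(FA) = z(0.2000) = -0.8416
c = −½·[z(H) + z(FA)] = −0.5 × (0.8560 + (-0.8416)) = -0.0072
c < 0: the forecaster has a liberal response bias.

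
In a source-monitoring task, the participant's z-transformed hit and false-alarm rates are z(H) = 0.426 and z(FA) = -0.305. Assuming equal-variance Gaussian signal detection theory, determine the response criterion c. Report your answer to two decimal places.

c = −½·[z(H) + z(FA)] = −½·(0.426 + (-0.305)) = -0.0605
c < 0: the participant has a liberal response bias.

c = -0.06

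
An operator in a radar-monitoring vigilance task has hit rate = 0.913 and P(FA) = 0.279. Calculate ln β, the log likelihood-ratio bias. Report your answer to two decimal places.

ln β = -0.75

Φ⁻¹(H) = 1.359
Φ⁻¹(FA) = -0.586
ln β = −½·[z(H)² − z(FA)²] = −0.5 × (1.847 − 0.343) = -0.752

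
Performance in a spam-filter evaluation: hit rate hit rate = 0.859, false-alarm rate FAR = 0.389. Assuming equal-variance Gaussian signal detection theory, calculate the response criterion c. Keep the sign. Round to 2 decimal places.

c = -0.40

z(H) = 1.076
z(FA) = -0.282
c = −½·[z(H) + z(FA)] = −0.5 × (1.076 + (-0.282)) = -0.397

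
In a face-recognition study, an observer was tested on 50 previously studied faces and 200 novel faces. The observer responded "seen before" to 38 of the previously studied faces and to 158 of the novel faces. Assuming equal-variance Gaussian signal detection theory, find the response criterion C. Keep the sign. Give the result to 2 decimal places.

C = -0.76

H = 38/50 = 0.7600
FA = 158/200 = 0.7900
z(H) = z(0.7600) = 0.7063
z(FA) = z(0.7900) = 0.8064
c = −½·[z(H) + z(FA)] = −0.5 × (0.7063 + 0.8064) = -0.75635
c < 0: the observer has a liberal response bias.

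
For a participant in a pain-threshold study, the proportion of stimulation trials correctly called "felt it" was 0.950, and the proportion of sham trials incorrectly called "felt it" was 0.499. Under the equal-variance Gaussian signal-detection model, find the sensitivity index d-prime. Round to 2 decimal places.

z(H) = 1.645
z(FA) = -0.003
d' = z(H) − z(FA) = 1.645 − (-0.003) = 1.648

d-prime = 1.65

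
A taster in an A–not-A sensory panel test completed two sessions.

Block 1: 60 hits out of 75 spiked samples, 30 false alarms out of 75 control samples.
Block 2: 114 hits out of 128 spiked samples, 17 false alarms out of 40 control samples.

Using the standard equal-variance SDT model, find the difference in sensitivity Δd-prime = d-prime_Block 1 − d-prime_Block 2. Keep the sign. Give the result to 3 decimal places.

Δd-prime = -0.324

Block 1: z(0.8000) = 0.8416, z(0.4000) = -0.2533, d' = 1.0949
Block 2: z(0.8906) = 1.2297, z(0.4250) = -0.1891, d' = 1.4188
Δd' = d'_Block 1 − d'_Block 2 = 1.0949 − 1.4188 = -0.3239
Block 2 has the higher sensitivity.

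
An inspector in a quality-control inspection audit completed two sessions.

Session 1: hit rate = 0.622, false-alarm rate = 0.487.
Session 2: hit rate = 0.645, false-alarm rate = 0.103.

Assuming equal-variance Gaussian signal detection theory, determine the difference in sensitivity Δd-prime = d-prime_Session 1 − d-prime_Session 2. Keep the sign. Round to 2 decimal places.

Δd-prime = -1.29

Session 1: z(0.622) = 0.311, z(0.487) = -0.033, d' = 0.344
Session 2: z(0.645) = 0.372, z(0.103) = -1.265, d' = 1.637
Δd' = d'_Session 1 − d'_Session 2 = 0.344 − 1.637 = -1.293
Session 2 has the higher sensitivity.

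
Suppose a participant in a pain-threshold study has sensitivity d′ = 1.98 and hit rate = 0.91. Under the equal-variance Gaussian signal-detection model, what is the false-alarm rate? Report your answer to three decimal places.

z(hit rate) = z(0.91) = 1.3408
z(FA) = z(H) − d' = 1.3408 − 1.98 = -0.6392
false-alarm rate = Φ(-0.6392) = 0.2613

false-alarm rate = 0.261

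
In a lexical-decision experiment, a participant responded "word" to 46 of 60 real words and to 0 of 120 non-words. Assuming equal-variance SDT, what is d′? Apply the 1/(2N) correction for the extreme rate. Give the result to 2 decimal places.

d′ = 3.37

The false-alarm rate is 0/120 = 0, so apply the 1/(2N) correction: FA → 1/(2·120) = 0.00417.
z(H) = z(0.76667) = 0.728
z(FA) = z(0.00417) = -2.638
d' = 0.728 − (-2.638) = 3.366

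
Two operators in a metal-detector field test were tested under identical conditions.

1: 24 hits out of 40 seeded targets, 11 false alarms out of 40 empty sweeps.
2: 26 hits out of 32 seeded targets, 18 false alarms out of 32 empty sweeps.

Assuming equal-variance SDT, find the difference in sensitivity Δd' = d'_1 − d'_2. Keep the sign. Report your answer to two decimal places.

1: z(0.6000) = 0.253, z(0.2750) = -0.598, d' = 0.851
2: z(0.8125) = 0.887, z(0.5625) = 0.157, d' = 0.730
Δd' = d'_1 − d'_2 = 0.851 − 0.730 = 0.121
1 has the higher sensitivity.

Δd' = 0.12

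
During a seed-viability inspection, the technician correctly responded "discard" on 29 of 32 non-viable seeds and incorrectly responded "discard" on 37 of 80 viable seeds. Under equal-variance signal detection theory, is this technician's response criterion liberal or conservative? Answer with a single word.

z(H) = 1.318, z(FA) = -0.094
c = −½·(z(H) + z(FA)) = -0.612
c < 0 → liberal criterion (biased toward responding “yes”).

liberal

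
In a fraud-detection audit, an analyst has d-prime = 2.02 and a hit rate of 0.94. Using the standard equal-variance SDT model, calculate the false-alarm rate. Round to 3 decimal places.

z(hit rate) = z(0.94) = 1.5548
z(FA) = z(H) − d' = 1.5548 − 2.02 = -0.4652
false-alarm rate = Φ(-0.4652) = 0.3209

false-alarm rate = 0.321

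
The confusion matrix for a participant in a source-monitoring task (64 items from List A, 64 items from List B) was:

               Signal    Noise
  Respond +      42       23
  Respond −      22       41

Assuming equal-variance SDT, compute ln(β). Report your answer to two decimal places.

ln β = -0.02

H = 42/64 = 0.6562
FA = 23/64 = 0.3594
Φ⁻¹(H) = Φ⁻¹(0.6562) = 0.402
Φ⁻¹(FA) = Φ⁻¹(0.3594) = -0.360
ln β = −½·[z(H)² − z(FA)²] = −0.5 × (0.162 − 0.130) = -0.016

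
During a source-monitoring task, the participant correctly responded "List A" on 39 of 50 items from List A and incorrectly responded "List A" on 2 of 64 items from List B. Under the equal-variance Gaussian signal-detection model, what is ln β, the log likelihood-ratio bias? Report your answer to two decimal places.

ln β = 1.44

H = 39/50 = 0.7800
FA = 2/64 = 0.0312
Φ⁻¹(0.7800) = 0.772, Φ⁻¹(0.0312) = -1.863
ln β = −½·[z(H)² − z(FA)²] = −0.5 × (0.596 − 3.471) = 1.4375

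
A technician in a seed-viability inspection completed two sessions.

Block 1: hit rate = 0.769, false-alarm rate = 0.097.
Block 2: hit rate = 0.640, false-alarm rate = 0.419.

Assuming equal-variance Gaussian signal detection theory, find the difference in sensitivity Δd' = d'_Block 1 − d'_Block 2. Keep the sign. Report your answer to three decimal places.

Block 1: z(0.769) = 0.7356, z(0.097) = -1.2988, d' = 2.0344
Block 2: z(0.640) = 0.3585, z(0.419) = -0.2045, d' = 0.5630
Δd' = d'_Block 1 − d'_Block 2 = 2.0344 − 0.5630 = 1.4714
Block 1 has the higher sensitivity.

Δd' = 1.471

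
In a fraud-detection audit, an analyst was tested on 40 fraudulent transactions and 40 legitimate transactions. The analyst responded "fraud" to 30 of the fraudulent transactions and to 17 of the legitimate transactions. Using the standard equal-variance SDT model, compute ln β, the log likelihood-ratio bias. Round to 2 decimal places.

ln β = -0.21

H = 30/40 = 0.7500
FA = 17/40 = 0.4250
z(0.7500) = 0.674, z(0.4250) = -0.189
ln β = −½·[z(H)² − z(FA)²] = −0.5 × (0.454 − 0.036) = -0.209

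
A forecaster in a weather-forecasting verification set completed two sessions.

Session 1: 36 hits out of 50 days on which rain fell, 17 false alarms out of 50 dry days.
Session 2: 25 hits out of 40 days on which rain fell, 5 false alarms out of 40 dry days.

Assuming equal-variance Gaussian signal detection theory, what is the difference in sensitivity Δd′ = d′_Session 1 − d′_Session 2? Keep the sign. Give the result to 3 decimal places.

Session 1: z(0.7200) = 0.5828, z(0.3400) = -0.4125, d' = 0.9953
Session 2: z(0.6250) = 0.3186, z(0.1250) = -1.1503, d' = 1.4689
Δd' = d'_Session 1 − d'_Session 2 = 0.9953 − 1.4689 = -0.4736
Session 2 has the higher sensitivity.

Δd′ = -0.474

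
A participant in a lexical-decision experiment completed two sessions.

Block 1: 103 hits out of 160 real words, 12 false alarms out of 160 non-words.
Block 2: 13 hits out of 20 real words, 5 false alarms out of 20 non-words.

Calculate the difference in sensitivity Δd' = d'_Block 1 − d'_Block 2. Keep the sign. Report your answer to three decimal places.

Block 1: z(0.6438) = 0.3686, z(0.0750) = -1.4395, d' = 1.8081
Block 2: z(0.6500) = 0.3853, z(0.2500) = -0.6745, d' = 1.0598
Δd' = d'_Block 1 − d'_Block 2 = 1.8081 − 1.0598 = 0.7483
Block 1 has the higher sensitivity.

Δd' = 0.748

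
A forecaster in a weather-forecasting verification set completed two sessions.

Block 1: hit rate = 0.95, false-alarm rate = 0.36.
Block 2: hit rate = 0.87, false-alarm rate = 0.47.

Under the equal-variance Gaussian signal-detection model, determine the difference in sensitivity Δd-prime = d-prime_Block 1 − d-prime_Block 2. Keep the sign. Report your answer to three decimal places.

Block 1: z(0.95) = 1.6449, z(0.36) = -0.3585, d' = 2.0034
Block 2: z(0.87) = 1.1264, z(0.47) = -0.0753, d' = 1.2017
Δd' = d'_Block 1 − d'_Block 2 = 2.0034 − 1.2017 = 0.8017
Block 1 has the higher sensitivity.

Δd-prime = 0.802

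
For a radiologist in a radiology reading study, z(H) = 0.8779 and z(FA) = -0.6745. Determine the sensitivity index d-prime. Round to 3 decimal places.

d-prime = 1.552

d' = z(H) − z(FA) = 0.8779 − (-0.6745) = 1.5524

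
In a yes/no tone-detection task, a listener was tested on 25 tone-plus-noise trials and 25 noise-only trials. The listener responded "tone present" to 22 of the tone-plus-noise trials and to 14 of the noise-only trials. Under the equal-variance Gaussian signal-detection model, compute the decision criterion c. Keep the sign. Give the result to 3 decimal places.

H = 22/25 = 0.8800
FA = 14/25 = 0.5600
z(0.8800) = 1.1750, z(0.5600) = 0.1510
c = −½·[z(H) + z(FA)] = −0.5 × (1.1750 + 0.1510) = -0.6630

c = -0.663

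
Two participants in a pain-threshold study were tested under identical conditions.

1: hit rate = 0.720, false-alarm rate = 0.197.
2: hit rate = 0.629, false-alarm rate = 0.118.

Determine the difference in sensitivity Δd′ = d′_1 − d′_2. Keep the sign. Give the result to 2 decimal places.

1: z(0.720) = 0.583, z(0.197) = -0.852, d' = 1.435
2: z(0.629) = 0.329, z(0.118) = -1.185, d' = 1.514
Δd' = d'_1 − d'_2 = 1.435 − 1.514 = -0.079
2 has the higher sensitivity.

Δd′ = -0.08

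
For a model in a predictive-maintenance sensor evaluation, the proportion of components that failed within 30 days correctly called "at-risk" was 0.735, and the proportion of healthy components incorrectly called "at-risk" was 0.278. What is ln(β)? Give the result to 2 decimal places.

ln β = -0.02

z(H) = z(0.735) = 0.628
z(FA) = z(0.278) = -0.589
ln β = −½·[z(H)² − z(FA)²] = −0.5 × (0.394 − 0.347) = -0.0235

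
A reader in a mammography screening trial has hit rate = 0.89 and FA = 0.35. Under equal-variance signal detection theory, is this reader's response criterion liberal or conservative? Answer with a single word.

z(H) = 1.227, z(FA) = -0.385
c = −½·(z(H) + z(FA)) = -0.421
c < 0 → liberal criterion (biased toward responding “yes”).

liberal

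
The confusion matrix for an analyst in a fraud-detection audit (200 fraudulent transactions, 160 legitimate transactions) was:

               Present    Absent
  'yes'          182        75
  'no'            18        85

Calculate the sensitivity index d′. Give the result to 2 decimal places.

d′ = 1.42

H = 182/200 = 0.9100
FA = 75/160 = 0.4688
z(0.9100) = 1.3408, z(0.4688) = -0.0783
d' = z(H) − z(FA) = 1.3408 − (-0.0783) = 1.4191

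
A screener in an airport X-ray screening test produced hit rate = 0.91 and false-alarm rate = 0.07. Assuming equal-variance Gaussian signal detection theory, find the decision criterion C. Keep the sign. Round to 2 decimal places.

Φ⁻¹(H) = Φ⁻¹(0.91) = 1.341
Φ⁻¹(FA) = Φ⁻¹(0.07) = -1.476
c = −½·[z(H) + z(FA)] = −0.5 × (1.341 + (-1.476)) = 0.0675

C = 0.07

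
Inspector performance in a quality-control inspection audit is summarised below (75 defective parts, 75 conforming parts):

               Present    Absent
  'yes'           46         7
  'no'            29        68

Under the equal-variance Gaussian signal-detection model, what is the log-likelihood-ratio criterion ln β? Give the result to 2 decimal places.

H = 46/75 = 0.6133
FA = 7/75 = 0.0933
z(0.6133) = 0.288, z(0.0933) = -1.321
ln β = −½·[z(H)² − z(FA)²] = −0.5 × (0.083 − 1.745) = 0.831

ln β = 0.83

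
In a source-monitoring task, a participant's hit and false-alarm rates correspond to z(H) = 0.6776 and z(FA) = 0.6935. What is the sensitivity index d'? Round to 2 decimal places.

d' = -0.02

d' = z(H) − z(FA) = 0.6776 − 0.6935 = -0.0159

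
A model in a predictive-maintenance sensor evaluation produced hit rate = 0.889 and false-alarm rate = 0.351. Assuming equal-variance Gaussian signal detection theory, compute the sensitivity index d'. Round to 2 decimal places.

d' = 1.60

z(H) = z(0.889) = 1.221
z(FA) = z(0.351) = -0.383
d' = z(H) − z(FA) = 1.221 − (-0.383) = 1.604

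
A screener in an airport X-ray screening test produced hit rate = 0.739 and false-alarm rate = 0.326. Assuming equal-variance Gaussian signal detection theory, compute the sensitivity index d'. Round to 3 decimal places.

d' = 1.091

Φ⁻¹(H) = 0.6403
Φ⁻¹(FA) = -0.4510
d' = z(H) − z(FA) = 0.6403 − (-0.4510) = 1.0913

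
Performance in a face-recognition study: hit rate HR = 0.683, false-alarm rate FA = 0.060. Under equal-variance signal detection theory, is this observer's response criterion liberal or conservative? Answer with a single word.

conservative

z(H) = 0.476, z(FA) = -1.555
c = −½·(z(H) + z(FA)) = 0.5395
c > 0 → conservative criterion (biased toward responding “no”).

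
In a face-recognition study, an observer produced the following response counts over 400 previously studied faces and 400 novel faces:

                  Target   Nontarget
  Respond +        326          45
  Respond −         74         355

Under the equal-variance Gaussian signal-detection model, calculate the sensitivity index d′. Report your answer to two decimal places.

H = 326/400 = 0.8150
FA = 45/400 = 0.1125
z(0.8150) = 0.8965, z(0.1125) = -1.2133
d' = z(H) − z(FA) = 0.8965 − (-1.2133) = 2.1098

d′ = 2.11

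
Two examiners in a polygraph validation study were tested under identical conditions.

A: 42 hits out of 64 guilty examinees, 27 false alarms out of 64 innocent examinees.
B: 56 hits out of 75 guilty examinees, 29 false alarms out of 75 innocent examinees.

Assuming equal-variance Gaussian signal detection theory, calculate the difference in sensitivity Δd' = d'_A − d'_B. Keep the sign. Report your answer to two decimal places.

A: z(0.6562) = 0.402, z(0.4219) = -0.197, d' = 0.599
B: z(0.7467) = 0.664, z(0.3867) = -0.288, d' = 0.952
Δd' = d'_A − d'_B = 0.599 − 0.952 = -0.353
B has the higher sensitivity.

Δd' = -0.35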